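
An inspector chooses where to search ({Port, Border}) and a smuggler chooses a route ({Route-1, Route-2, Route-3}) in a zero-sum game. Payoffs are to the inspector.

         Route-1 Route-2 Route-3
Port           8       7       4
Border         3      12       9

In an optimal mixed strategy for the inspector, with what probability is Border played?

2/5

Row minima: Port → 4, Border → 3; maximin = 4.
Column maxima: Route-1 → 8, Route-2 → 12, Route-3 → 9; minimax = 8.
4 ≠ 8, so there is no saddle point; optimal play is mixed.
Route-2 is strictly dominated by Route-3 (it gives the inspector strictly more in every row), so the smuggler never plays it.
On the remaining 2×2 (Port, Border vs Route-1, Route-3):
Let the inspector play Port with probability p. Expected payoff against Route-1: 8p + 3(1−p) = 5p + 3; against Route-3: 4p + 9(1−p) = −5p + 9.
Setting these equal: 5p + 3 = −5p + 9 ⇒ 10p = 6 ⇒ p = 3/5, and the value is (5)·(3/5) + 3 = 6.
For the smuggler: with q = P(Route-1), equating Port's and Border's payoffs gives 4q + 4 = −6q + 9 ⇒ q = 1/2.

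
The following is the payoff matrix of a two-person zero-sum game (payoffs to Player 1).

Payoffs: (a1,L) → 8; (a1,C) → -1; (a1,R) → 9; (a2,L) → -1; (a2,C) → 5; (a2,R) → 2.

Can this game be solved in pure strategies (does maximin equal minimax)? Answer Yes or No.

No

Row minima: a1 → -1, a2 → -1; maximin = -1.
Column maxima: L → 8, C → 5, R → 9; minimax = 5.
-1 ≠ 5, so no pure-strategy equilibrium exists.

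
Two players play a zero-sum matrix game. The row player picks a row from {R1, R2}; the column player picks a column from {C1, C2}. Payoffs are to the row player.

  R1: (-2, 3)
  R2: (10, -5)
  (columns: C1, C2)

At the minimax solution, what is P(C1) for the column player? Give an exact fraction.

2/5

Row minima: R1 → -2, R2 → -5; maximin = -2.
Column maxima: C1 → 10, C2 → 3; minimax = 3.
-2 ≠ 3, so there is no saddle point; optimal play is mixed.
Let the row player play R1 with probability p. Expected payoff against C1: (-2)p + 10(1−p) = −12p + 10; against C2: 3p + (-5)(1−p) = 8p − 5.
Setting these equal: −12p + 10 = 8p − 5 ⇒ −20p = -15 ⇒ p = 3/4, and the value is (-12)·(3/4) + 10 = 1.
For the column player: with q = P(C1), equating R1's and R2's payoffs gives −5q + 3 = 15q − 5 ⇒ q = 2/5.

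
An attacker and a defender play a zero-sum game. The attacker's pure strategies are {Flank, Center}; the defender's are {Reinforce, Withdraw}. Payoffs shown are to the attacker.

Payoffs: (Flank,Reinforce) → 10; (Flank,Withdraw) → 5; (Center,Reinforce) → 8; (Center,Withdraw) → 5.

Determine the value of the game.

Row minima: Flank → 5, Center → 5; maximin = 5.
Column maxima: Reinforce → 10, Withdraw → 5; minimax = 5.
Since maximin = minimax = 5, there is a saddle point and the value is 5.

5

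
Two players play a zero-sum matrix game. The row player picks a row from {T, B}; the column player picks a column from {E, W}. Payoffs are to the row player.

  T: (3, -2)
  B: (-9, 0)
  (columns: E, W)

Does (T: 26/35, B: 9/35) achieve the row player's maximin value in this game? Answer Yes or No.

Against E this mix gives (26/35)·3 + (9/35)·(-9) = -3/35.
Against W this mix gives (26/35)·(-2) + (9/35)·0 = -52/35.
The column player will play W, holding the row player to -52/35. Shifting weight toward the row that does better against W would raise this floor (the equalizing mix achieves -9/7 against both W and E), so the proposed strategy is not optimal.

No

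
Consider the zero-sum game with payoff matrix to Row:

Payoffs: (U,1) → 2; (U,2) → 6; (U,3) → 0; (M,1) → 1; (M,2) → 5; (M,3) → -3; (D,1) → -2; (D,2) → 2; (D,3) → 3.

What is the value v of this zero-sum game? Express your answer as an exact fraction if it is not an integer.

6/7

Row minima: U → 0, M → -3, D → -2; maximin = 0.
Column maxima: 1 → 2, 2 → 6, 3 → 3; minimax = 2.
0 ≠ 2, so there is no saddle point; optimal play is mixed.
M is strictly dominated by U, so Row never plays it.
2 is strictly dominated by 1 (it gives Row strictly more in every row), so Column never plays it.
On the remaining 2×2 (U, D vs 1, 3):
Let Row play U with probability p. Expected payoff against 1: 2p + (-2)(1−p) = 4p − 2; against 3: 0p + 3(1−p) = −3p + 3.
Setting these equal: 4p − 2 = −3p + 3 ⇒ 7p = 5 ⇒ p = 5/7, and the value is (4)·(5/7) − 2 = 6/7.
For Column: with q = P(1), equating U's and D's payoffs gives 2q = −5q + 3 ⇒ q = 3/7.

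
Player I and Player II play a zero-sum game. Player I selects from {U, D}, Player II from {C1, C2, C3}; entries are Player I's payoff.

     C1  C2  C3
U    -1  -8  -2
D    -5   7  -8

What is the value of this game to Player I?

Row minima: U → -8, D → -8; maximin = -8.
Column maxima: C1 → -1, C2 → 7, C3 → -2; minimax = -2.
-8 ≠ -2, so there is no saddle point; optimal play is mixed.
C1 is strictly dominated by C3 (it gives Player I strictly more in every row), so Player II never plays it.
On the remaining 2×2 (U, D vs C2, C3):
Let Player I play U with probability p. Expected payoff against C2: (-8)p + 7(1−p) = −15p + 7; against C3: (-2)p + (-8)(1−p) = 6p − 8.
Setting these equal: −15p + 7 = 6p − 8 ⇒ −21p = -15 ⇒ p = 5/7, and the value is (-15)·(5/7) + 7 = -26/7.
For Player II: with q = P(C2), equating U's and D's payoffs gives −6q − 2 = 15q − 8 ⇒ q = 2/7.

-26/7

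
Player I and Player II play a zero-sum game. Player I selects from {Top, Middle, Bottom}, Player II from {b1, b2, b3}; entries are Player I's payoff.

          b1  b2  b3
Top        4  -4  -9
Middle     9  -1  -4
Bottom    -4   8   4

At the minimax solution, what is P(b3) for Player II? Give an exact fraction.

13/21

Row minima: Top → -9, Middle → -4, Bottom → -4; maximin = -4.
Column maxima: b1 → 9, b2 → 8, b3 → 4; minimax = 4.
-4 ≠ 4, so there is no saddle point; optimal play is mixed.
Top is strictly dominated by Middle, so Player I never plays it.
b2 is strictly dominated by b3 (it gives Player I strictly more in every row), so Player II never plays it.
On the remaining 2×2 (Middle, Bottom vs b1, b3):
Let Player I play Middle with probability p. Expected payoff against b1: 9p + (-4)(1−p) = 13p − 4; against b3: (-4)p + 4(1−p) = −8p + 4.
Setting these equal: 13p − 4 = −8p + 4 ⇒ 21p = 8 ⇒ p = 8/21, and the value is (13)·(8/21) − 4 = 20/21.
For Player II: with q = P(b1), equating Middle's and Bottom's payoffs gives 13q − 4 = −8q + 4 ⇒ q = 8/21.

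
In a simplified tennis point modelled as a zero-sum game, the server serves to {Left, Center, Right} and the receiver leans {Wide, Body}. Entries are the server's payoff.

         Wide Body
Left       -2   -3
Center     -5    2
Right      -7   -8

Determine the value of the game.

Row minima: Left → -3, Center → -5, Right → -8; maximin = -3.
Column maxima: Wide → -2, Body → 2; minimax = -2.
-3 ≠ -2, so there is no saddle point; optimal play is mixed.
Right is strictly dominated by Left, so the server never plays it.
On the remaining 2×2 (Left, Center vs Wide, Body):
Let the server play Left with probability p. Expected payoff against Wide: (-2)p + (-5)(1−p) = 3p − 5; against Body: (-3)p + 2(1−p) = −5p + 2.
Setting these equal: 3p − 5 = −5p + 2 ⇒ 8p = 7 ⇒ p = 7/8, and the value is (3)·(7/8) − 5 = -19/8.
For the receiver: with q = P(Wide), equating Left's and Center's payoffs gives q − 3 = −7q + 2 ⇒ q = 5/8.

-19/8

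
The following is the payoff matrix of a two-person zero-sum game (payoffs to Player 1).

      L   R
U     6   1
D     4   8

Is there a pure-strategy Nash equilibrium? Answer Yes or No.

No

Row minima: U → 1, D → 4; maximin = 4.
Column maxima: L → 6, R → 8; minimax = 6.
4 ≠ 6, so no pure-strategy equilibrium exists.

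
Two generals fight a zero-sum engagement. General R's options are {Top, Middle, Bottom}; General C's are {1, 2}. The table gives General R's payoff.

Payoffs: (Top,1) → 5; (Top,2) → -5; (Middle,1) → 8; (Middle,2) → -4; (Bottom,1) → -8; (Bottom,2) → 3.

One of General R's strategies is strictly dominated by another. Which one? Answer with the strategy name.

Top

Middle gives a strictly higher payoff than Top against every column: 8 > 5, -4 > -5.
So Top is strictly dominated and General R never plays it.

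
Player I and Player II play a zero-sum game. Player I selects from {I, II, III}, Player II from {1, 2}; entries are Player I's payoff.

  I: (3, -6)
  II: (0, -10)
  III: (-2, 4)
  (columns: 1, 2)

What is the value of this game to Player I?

0

Row minima: I → -6, II → -10, III → -2; maximin = -2.
Column maxima: 1 → 3, 2 → 4; minimax = 3.
-2 ≠ 3, so there is no saddle point; optimal play is mixed.
II is strictly dominated by I, so Player I never plays it.
On the remaining 2×2 (I, III vs 1, 2):
Let Player I play I with probability p. Expected payoff against 1: 3p + (-2)(1−p) = 5p − 2; against 2: (-6)p + 4(1−p) = −10p + 4.
Setting these equal: 5p − 2 = −10p + 4 ⇒ 15p = 6 ⇒ p = 2/5, and the value is (5)·(2/5) − 2 = 0.
For Player II: with q = P(1), equating I's and III's payoffs gives 9q − 6 = −6q + 4 ⇒ q = 2/3.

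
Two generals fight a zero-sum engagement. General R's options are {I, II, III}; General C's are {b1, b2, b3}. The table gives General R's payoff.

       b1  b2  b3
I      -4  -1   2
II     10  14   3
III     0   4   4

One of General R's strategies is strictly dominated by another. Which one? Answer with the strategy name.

I

II gives a strictly higher payoff than I against every column: 10 > -4, 14 > -1, 3 > 2.
So I is strictly dominated and General R never plays it.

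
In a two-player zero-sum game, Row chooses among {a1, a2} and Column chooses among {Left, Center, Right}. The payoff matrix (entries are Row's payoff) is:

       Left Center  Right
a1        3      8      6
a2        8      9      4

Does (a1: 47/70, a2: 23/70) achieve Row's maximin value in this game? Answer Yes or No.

Against Left this mix gives (47/70)·3 + (23/70)·8 = 65/14.
Against Center this mix gives (47/70)·8 + (23/70)·9 = 583/70.
Against Right this mix gives (47/70)·6 + (23/70)·4 = 187/35.
Column will play Left, holding Row to 65/14. Shifting weight toward the row that does better against Left would raise this floor (the equalizing mix achieves 36/7 against both Left and Right), so the proposed strategy is not optimal.

No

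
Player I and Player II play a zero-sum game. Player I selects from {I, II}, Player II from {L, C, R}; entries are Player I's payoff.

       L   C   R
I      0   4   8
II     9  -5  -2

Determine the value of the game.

2

Row minima: I → 0, II → -5; maximin = 0.
Column maxima: L → 9, C → 4, R → 8; minimax = 4.
0 ≠ 4, so there is no saddle point; optimal play is mixed.
R is strictly dominated by C (it gives Player I strictly more in every row), so Player II never plays it.
On the remaining 2×2 (I, II vs L, C):
Let Player I play I with probability p. Expected payoff against L: 0p + 9(1−p) = −9p + 9; against C: 4p + (-5)(1−p) = 9p − 5.
Setting these equal: −9p + 9 = 9p − 5 ⇒ −18p = -14 ⇒ p = 7/9, and the value is (-9)·(7/9) + 9 = 2.
For Player II: with q = P(L), equating I's and II's payoffs gives −4q + 4 = 14q − 5 ⇒ q = 1/2.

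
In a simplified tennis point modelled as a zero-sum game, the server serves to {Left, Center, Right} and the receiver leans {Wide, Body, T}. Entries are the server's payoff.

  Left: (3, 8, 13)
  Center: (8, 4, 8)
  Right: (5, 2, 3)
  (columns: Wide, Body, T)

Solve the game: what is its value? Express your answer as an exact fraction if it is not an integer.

52/9

Row minima: Left → 3, Center → 4, Right → 2; maximin = 4.
Column maxima: Wide → 8, Body → 8, T → 13; minimax = 8.
4 ≠ 8, so there is no saddle point; optimal play is mixed.
Right is strictly dominated by Center, so the server never plays it.
T is strictly dominated by Body (it gives the server strictly more in every row), so the receiver never plays it.
On the remaining 2×2 (Left, Center vs Wide, Body):
Let the server play Left with probability p. Expected payoff against Wide: 3p + 8(1−p) = −5p + 8; against Body: 8p + 4(1−p) = 4p + 4.
Setting these equal: −5p + 8 = 4p + 4 ⇒ −9p = -4 ⇒ p = 4/9, and the value is (-5)·(4/9) + 8 = 52/9.
For the receiver: with q = P(Wide), equating Left's and Center's payoffs gives −5q + 8 = 4q + 4 ⇒ q = 4/9.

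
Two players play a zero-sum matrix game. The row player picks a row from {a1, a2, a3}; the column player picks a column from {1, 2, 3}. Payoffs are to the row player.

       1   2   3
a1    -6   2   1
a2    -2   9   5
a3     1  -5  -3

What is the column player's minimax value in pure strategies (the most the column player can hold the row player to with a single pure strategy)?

Column maxima: 1 → 1, 2 → 9, 3 → 5.
The smallest of these is 1.

1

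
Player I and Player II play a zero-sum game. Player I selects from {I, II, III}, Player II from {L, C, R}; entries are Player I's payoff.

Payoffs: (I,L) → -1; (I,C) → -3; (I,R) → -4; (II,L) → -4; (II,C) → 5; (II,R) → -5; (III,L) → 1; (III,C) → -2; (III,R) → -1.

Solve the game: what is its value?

Row minima: I → -4, II → -5, III → -2; maximin = -2.
Column maxima: L → 1, C → 5, R → -1; minimax = -1.
-2 ≠ -1, so there is no saddle point; optimal play is mixed.
I is strictly dominated by III, so Player I never plays it.
L is strictly dominated by R (it gives Player I strictly more in every row), so Player II never plays it.
On the remaining 2×2 (II, III vs C, R):
Let Player I play II with probability p. Expected payoff against C: 5p + (-2)(1−p) = 7p − 2; against R: (-5)p + (-1)(1−p) = −4p − 1.
Setting these equal: 7p − 2 = −4p − 1 ⇒ 11p = 1 ⇒ p = 1/11, and the value is (7)·(1/11) − 2 = -15/11.
For Player II: with q = P(C), equating II's and III's payoffs gives 10q − 5 = −q − 1 ⇒ q = 4/11.

-15/11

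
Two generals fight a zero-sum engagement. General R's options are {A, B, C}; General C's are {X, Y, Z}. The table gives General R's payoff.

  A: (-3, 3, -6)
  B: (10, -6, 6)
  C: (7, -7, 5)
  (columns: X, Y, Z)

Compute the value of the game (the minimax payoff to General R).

Row minima: A → -6, B → -6, C → -7; maximin = -6.
Column maxima: X → 10, Y → 3, Z → 6; minimax = 3.
-6 ≠ 3, so there is no saddle point; optimal play is mixed.
C is strictly dominated by B, so General R never plays it.
X is strictly dominated by Z (it gives General R strictly more in every row), so General C never plays it.
On the remaining 2×2 (A, B vs Y, Z):
Let General R play A with probability p. Expected payoff against Y: 3p + (-6)(1−p) = 9p − 6; against Z: (-6)p + 6(1−p) = −12p + 6.
Setting these equal: 9p − 6 = −12p + 6 ⇒ 21p = 12 ⇒ p = 4/7, and the value is (9)·(4/7) − 6 = -6/7.
For General C: with q = P(Y), equating A's and B's payoffs gives 9q − 6 = −12q + 6 ⇒ q = 4/7.

-6/7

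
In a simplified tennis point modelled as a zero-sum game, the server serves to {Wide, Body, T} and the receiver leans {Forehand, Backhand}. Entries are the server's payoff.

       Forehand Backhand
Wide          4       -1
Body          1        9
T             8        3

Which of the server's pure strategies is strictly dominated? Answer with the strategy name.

Wide

T gives a strictly higher payoff than Wide against every column: 8 > 4, 3 > -1.
So Wide is strictly dominated and the server never plays it.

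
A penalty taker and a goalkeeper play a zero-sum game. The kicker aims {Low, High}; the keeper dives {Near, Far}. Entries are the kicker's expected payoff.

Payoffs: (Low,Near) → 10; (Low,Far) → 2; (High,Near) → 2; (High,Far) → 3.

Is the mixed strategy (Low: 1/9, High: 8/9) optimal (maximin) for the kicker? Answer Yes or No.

Yes

Against Near this mix gives (1/9)·10 + (8/9)·2 = 26/9.
Against Far this mix gives (1/9)·2 + (8/9)·3 = 26/9.
All of the keeper's active replies (Near, Far) yield 26/9, and no column does worse for the kicker. The mix makes the keeper indifferent and guarantees 26/9, so it is optimal.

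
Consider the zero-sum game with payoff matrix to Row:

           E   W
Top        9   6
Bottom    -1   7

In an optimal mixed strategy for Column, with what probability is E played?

1/11

Row minima: Top → 6, Bottom → -1; maximin = 6.
Column maxima: E → 9, W → 7; minimax = 7.
6 ≠ 7, so there is no saddle point; optimal play is mixed.
Let Row play Top with probability p. Expected payoff against E: 9p + (-1)(1−p) = 10p − 1; against W: 6p + 7(1−p) = −p + 7.
Setting these equal: 10p − 1 = −p + 7 ⇒ 11p = 8 ⇒ p = 8/11, and the value is (10)·(8/11) − 1 = 69/11.
For Column: with q = P(E), equating Top's and Bottom's payoffs gives 3q + 6 = −8q + 7 ⇒ q = 1/11.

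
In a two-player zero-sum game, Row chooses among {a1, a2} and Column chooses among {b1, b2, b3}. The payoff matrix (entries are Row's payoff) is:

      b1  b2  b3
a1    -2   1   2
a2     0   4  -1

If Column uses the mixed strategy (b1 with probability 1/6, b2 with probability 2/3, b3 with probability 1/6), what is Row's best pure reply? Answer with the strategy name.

Expected payoff of a1: (1/6)·(-2) + (2/3)·1 + (1/6)·2 = 2/3.
Expected payoff of a2: (1/6)·0 + (2/3)·4 + (1/6)·(-1) = 5/2.
The largest is 5/2, so Row's best response is a2.

a2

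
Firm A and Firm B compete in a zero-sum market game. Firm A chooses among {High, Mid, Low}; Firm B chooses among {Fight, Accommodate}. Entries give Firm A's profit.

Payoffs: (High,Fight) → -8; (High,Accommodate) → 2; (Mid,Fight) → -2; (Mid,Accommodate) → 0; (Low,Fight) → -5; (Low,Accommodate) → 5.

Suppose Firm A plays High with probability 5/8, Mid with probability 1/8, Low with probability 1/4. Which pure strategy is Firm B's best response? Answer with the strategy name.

If Firm B plays Fight, Firm A's expected payoff is (5/8)·(-8) + (1/8)·(-2) + (1/4)·(-5) = -13/2.
If Firm B plays Accommodate, Firm A's expected payoff is (5/8)·2 + (1/8)·0 + (1/4)·5 = 5/2.
Firm B minimizes Firm A's payoff; the smallest is -13/2, so the best response is Fight.

Fight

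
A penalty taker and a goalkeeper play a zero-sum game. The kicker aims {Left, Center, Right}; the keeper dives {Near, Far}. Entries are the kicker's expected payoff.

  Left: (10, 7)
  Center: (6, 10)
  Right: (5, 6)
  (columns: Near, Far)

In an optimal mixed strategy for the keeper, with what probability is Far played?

Row minima: Left → 7, Center → 6, Right → 5; maximin = 7.
Column maxima: Near → 10, Far → 10; minimax = 10.
7 ≠ 10, so there is no saddle point; optimal play is mixed.
Right is strictly dominated by Left, so the kicker never plays it.
On the remaining 2×2 (Left, Center vs Near, Far):
Let the kicker play Left with probability p. Expected payoff against Near: 10p + 6(1−p) = 4p + 6; against Far: 7p + 10(1−p) = −3p + 10.
Setting these equal: 4p + 6 = −3p + 10 ⇒ 7p = 4 ⇒ p = 4/7, and the value is (4)·(4/7) + 6 = 58/7.
For the keeper: with q = P(Near), equating Left's and Center's payoffs gives 3q + 7 = −4q + 10 ⇒ q = 3/7.

4/7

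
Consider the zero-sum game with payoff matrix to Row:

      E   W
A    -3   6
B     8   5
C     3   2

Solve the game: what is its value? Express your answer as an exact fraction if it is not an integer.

Row minima: A → -3, B → 5, C → 2; maximin = 5.
Column maxima: E → 8, W → 6; minimax = 6.
5 ≠ 6, so there is no saddle point; optimal play is mixed.
C is strictly dominated by B, so Row never plays it.
On the remaining 2×2 (A, B vs E, W):
Let Row play A with probability p. Expected payoff against E: (-3)p + 8(1−p) = −11p + 8; against W: 6p + 5(1−p) = p + 5.
Setting these equal: −11p + 8 = p + 5 ⇒ −12p = -3 ⇒ p = 1/4, and the value is (-11)·(1/4) + 8 = 21/4.
For Column: with q = P(E), equating A's and B's payoffs gives −9q + 6 = 3q + 5 ⇒ q = 1/12.

21/4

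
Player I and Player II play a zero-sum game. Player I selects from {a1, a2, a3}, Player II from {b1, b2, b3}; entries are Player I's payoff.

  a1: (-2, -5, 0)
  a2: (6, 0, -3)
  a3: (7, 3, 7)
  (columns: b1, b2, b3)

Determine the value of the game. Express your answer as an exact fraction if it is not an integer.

Row minima: a1 → -5, a2 → -3, a3 → 3; maximin = 3.
Column maxima: b1 → 7, b2 → 3, b3 → 7; minimax = 3.
Since maximin = minimax = 3, there is a saddle point and the value is 3.

3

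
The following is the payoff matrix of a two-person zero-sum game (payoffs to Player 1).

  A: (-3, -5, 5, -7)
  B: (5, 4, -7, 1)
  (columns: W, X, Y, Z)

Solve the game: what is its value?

-11/5

Row minima: A → -7, B → -7; maximin = -7.
Column maxima: W → 5, X → 4, Y → 5, Z → 1; minimax = 1.
-7 ≠ 1, so there is no saddle point; optimal play is mixed.
W is strictly dominated by X (it gives Player 1 strictly more in every row), so Player 2 never plays it.
X is strictly dominated by Z (it gives Player 1 strictly more in every row), so Player 2 never plays it.
On the remaining 2×2 (A, B vs Y, Z):
Let Player 1 play A with probability p. Expected payoff against Y: 5p + (-7)(1−p) = 12p − 7; against Z: (-7)p + 1(1−p) = −8p + 1.
Setting these equal: 12p − 7 = −8p + 1 ⇒ 20p = 8 ⇒ p = 2/5, and the value is (12)·(2/5) − 7 = -11/5.
For Player 2: with q = P(Y), equating A's and B's payoffs gives 12q − 7 = −8q + 1 ⇒ q = 2/5.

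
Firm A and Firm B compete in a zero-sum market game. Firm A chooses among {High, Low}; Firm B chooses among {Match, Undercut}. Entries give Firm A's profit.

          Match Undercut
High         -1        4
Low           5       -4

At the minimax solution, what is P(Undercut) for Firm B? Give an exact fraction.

Row minima: High → -1, Low → -4; maximin = -1.
Column maxima: Match → 5, Undercut → 4; minimax = 4.
-1 ≠ 4, so there is no saddle point; optimal play is mixed.
Let Firm A play High with probability p. Expected payoff against Match: (-1)p + 5(1−p) = −6p + 5; against Undercut: 4p + (-4)(1−p) = 8p − 4.
Setting these equal: −6p + 5 = 8p − 4 ⇒ −14p = -9 ⇒ p = 9/14, and the value is (-6)·(9/14) + 5 = 8/7.
For Firm B: with q = P(Match), equating High's and Low's payoffs gives −5q + 4 = 9q − 4 ⇒ q = 4/7.

3/7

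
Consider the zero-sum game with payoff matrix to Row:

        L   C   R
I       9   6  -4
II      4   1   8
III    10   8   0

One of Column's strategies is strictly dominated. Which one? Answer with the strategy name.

C holds Row's payoff strictly below L in every row: 6 < 9, 1 < 4, 8 < 10.
So L is strictly dominated for Column.

L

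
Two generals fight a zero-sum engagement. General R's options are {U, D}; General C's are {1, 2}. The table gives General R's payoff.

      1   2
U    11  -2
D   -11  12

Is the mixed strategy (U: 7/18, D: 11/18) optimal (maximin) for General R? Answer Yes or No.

Against 1 this mix gives (7/18)·11 + (11/18)·(-11) = -22/9.
Against 2 this mix gives (7/18)·(-2) + (11/18)·12 = 59/9.
General C will play 1, holding General R to -22/9. Shifting weight toward the row that does better against 1 would raise this floor (the equalizing mix achieves 55/18 against both 1 and 2), so the proposed strategy is not optimal.

No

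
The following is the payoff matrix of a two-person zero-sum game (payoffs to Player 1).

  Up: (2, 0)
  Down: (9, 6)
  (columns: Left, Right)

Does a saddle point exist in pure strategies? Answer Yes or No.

Row minima: Up → 0, Down → 6; maximin = 6.
Column maxima: Left → 9, Right → 6; minimax = 6.
maximin = minimax = 6, so a saddle point exists.

Yes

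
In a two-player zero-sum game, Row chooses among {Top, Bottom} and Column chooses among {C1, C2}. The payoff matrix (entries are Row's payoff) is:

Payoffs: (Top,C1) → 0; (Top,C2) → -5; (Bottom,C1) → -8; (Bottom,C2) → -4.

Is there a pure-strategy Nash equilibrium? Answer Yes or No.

Row minima: Top → -5, Bottom → -8; maximin = -5.
Column maxima: C1 → 0, C2 → -4; minimax = -4.
-5 ≠ -4, so no pure-strategy equilibrium exists.

No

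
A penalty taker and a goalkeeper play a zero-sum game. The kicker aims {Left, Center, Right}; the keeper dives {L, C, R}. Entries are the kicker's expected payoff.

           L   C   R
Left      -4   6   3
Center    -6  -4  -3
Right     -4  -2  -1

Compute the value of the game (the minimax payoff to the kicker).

-4

Row minima: Left → -4, Center → -6, Right → -4; maximin = -4.
Column maxima: L → -4, C → 6, R → 3; minimax = -4.
Since maximin = minimax = -4, there is a saddle point and the value is -4.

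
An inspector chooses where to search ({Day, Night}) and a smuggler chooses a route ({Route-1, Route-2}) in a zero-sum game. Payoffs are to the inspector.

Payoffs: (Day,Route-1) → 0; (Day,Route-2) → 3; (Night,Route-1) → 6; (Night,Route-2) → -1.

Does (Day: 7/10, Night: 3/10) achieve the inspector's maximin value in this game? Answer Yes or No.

Against Route-1 this mix gives (7/10)·0 + (3/10)·6 = 9/5.
Against Route-2 this mix gives (7/10)·3 + (3/10)·(-1) = 9/5.
All of the smuggler's active replies (Route-1, Route-2) yield 9/5, and no column does worse for the inspector. The mix makes the smuggler indifferent and guarantees 9/5, so it is optimal.

Yes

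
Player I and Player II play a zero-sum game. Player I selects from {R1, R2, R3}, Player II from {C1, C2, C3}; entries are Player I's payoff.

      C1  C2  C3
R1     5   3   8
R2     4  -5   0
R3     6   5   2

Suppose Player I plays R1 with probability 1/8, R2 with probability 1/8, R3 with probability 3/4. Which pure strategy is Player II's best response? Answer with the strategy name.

C3

If Player II plays C1, Player I's expected payoff is (1/8)·5 + (1/8)·4 + (3/4)·6 = 45/8.
If Player II plays C2, Player I's expected payoff is (1/8)·3 + (1/8)·(-5) + (3/4)·5 = 7/2.
If Player II plays C3, Player I's expected payoff is (1/8)·8 + (1/8)·0 + (3/4)·2 = 5/2.
Player II minimizes Player I's payoff; the smallest is 5/2, so the best response is C3.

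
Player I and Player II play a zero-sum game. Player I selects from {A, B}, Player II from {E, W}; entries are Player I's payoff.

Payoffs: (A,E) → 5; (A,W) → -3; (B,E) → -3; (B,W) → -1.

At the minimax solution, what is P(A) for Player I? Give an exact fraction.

Row minima: A → -3, B → -3; maximin = -3.
Column maxima: E → 5, W → -1; minimax = -1.
-3 ≠ -1, so there is no saddle point; optimal play is mixed.
Let Player I play A with probability p. Expected payoff against E: 5p + (-3)(1−p) = 8p − 3; against W: (-3)p + (-1)(1−p) = −2p − 1.
Setting these equal: 8p − 3 = −2p − 1 ⇒ 10p = 2 ⇒ p = 1/5, and the value is (8)·(1/5) − 3 = -7/5.
For Player II: with q = P(E), equating A's and B's payoffs gives 8q − 3 = −2q − 1 ⇒ q = 1/5.

1/5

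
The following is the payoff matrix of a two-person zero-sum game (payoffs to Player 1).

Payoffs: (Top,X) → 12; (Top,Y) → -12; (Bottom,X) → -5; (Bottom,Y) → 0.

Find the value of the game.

Row minima: Top → -12, Bottom → -5; maximin = -5.
Column maxima: X → 12, Y → 0; minimax = 0.
-5 ≠ 0, so there is no saddle point; optimal play is mixed.
Let Player 1 play Top with probability p. Expected payoff against X: 12p + (-5)(1−p) = 17p − 5; against Y: (-12)p + 0(1−p) = −12p.
Setting these equal: 17p − 5 = −12p ⇒ 29p = 5 ⇒ p = 5/29, and the value is (17)·(5/29) − 5 = -60/29.
For Player 2: with q = P(X), equating Top's and Bottom's payoffs gives 24q − 12 = −5q ⇒ q = 12/29.

-60/29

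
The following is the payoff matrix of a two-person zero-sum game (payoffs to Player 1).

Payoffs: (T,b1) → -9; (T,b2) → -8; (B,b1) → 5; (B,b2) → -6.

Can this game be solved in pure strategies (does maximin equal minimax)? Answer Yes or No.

Row minima: T → -9, B → -6; maximin = -6.
Column maxima: b1 → 5, b2 → -6; minimax = -6.
maximin = minimax = -6, so a saddle point exists.

Yes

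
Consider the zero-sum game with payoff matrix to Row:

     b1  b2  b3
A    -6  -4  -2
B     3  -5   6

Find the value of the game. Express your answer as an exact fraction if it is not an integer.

-21/5

Row minima: A → -6, B → -5; maximin = -5.
Column maxima: b1 → 3, b2 → -4, b3 → 6; minimax = -4.
-5 ≠ -4, so there is no saddle point; optimal play is mixed.
b3 is strictly dominated by b1 (it gives Row strictly more in every row), so Column never plays it.
On the remaining 2×2 (A, B vs b1, b2):
Let Row play A with probability p. Expected payoff against b1: (-6)p + 3(1−p) = −9p + 3; against b2: (-4)p + (-5)(1−p) = p − 5.
Setting these equal: −9p + 3 = p − 5 ⇒ −10p = -8 ⇒ p = 4/5, and the value is (-9)·(4/5) + 3 = -21/5.
For Column: with q = P(b1), equating A's and B's payoffs gives −2q − 4 = 8q − 5 ⇒ q = 1/10.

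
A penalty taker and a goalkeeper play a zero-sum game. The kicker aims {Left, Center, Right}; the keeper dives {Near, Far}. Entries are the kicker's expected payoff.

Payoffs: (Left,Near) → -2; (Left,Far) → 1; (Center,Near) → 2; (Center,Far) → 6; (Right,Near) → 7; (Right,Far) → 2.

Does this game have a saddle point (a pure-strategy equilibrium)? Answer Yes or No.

No

Row minima: Left → -2, Center → 2, Right → 2; maximin = 2.
Column maxima: Near → 7, Far → 6; minimax = 6.
2 ≠ 6, so no pure-strategy equilibrium exists.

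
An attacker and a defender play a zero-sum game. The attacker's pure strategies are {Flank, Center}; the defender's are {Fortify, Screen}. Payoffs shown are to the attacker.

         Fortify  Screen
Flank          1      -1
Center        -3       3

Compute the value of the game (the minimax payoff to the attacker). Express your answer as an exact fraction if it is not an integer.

0

Row minima: Flank → -1, Center → -3; maximin = -1.
Column maxima: Fortify → 1, Screen → 3; minimax = 1.
-1 ≠ 1, so there is no saddle point; optimal play is mixed.
Let the attacker play Flank with probability p. Expected payoff against Fortify: 1p + (-3)(1−p) = 4p − 3; against Screen: (-1)p + 3(1−p) = −4p + 3.
Setting these equal: 4p − 3 = −4p + 3 ⇒ 8p = 6 ⇒ p = 3/4, and the value is (4)·(3/4) − 3 = 0.
For the defender: with q = P(Fortify), equating Flank's and Center's payoffs gives 2q − 1 = −6q + 3 ⇒ q = 1/2.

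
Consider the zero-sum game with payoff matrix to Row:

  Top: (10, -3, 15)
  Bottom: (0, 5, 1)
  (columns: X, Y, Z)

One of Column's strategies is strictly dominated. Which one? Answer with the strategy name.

X holds Row's payoff strictly below Z in every row: 10 < 15, 0 < 1.
So Z is strictly dominated for Column.

Z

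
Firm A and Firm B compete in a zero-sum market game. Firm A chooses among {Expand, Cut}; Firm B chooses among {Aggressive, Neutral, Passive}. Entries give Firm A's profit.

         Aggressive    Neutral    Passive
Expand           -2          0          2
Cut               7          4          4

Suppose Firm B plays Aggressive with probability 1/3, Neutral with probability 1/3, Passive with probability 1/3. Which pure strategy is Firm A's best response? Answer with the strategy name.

Expected payoff of Expand: (1/3)·(-2) + (1/3)·0 + (1/3)·2 = 0.
Expected payoff of Cut: (1/3)·7 + (1/3)·4 + (1/3)·4 = 5.
The largest is 5, so Firm A's best response is Cut.

Cut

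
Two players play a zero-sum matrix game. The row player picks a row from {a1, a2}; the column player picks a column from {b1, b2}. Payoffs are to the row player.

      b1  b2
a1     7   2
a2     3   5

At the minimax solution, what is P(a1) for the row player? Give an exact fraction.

Row minima: a1 → 2, a2 → 3; maximin = 3.
Column maxima: b1 → 7, b2 → 5; minimax = 5.
3 ≠ 5, so there is no saddle point; optimal play is mixed.
Let the row player play a1 with probability p. Expected payoff against b1: 7p + 3(1−p) = 4p + 3; against b2: 2p + 5(1−p) = −3p + 5.
Setting these equal: 4p + 3 = −3p + 5 ⇒ 7p = 2 ⇒ p = 2/7, and the value is (4)·(2/7) + 3 = 29/7.
For the column player: with q = P(b1), equating a1's and a2's payoffs gives 5q + 2 = −2q + 5 ⇒ q = 3/7.

2/7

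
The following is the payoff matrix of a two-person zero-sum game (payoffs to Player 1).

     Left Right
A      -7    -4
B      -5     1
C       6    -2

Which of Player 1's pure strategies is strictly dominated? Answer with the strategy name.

B gives a strictly higher payoff than A against every column: -5 > -7, 1 > -4.
So A is strictly dominated and Player 1 never plays it.

A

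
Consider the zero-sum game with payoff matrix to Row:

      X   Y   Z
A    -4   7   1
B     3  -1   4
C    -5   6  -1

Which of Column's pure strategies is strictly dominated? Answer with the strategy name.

X holds Row's payoff strictly below Z in every row: -4 < 1, 3 < 4, -5 < -1.
So Z is strictly dominated for Column.

Z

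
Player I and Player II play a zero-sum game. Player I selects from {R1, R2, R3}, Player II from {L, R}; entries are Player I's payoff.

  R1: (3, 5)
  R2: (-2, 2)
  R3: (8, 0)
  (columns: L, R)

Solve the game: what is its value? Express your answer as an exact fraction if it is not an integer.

Row minima: R1 → 3, R2 → -2, R3 → 0; maximin = 3.
Column maxima: L → 8, R → 5; minimax = 5.
3 ≠ 5, so there is no saddle point; optimal play is mixed.
R2 is strictly dominated by R1, so Player I never plays it.
On the remaining 2×2 (R1, R3 vs L, R):
Let Player I play R1 with probability p. Expected payoff against L: 3p + 8(1−p) = −5p + 8; against R: 5p + 0(1−p) = 5p.
Setting these equal: −5p + 8 = 5p ⇒ −10p = -8 ⇒ p = 4/5, and the value is (-5)·(4/5) + 8 = 4.
For Player II: with q = P(L), equating R1's and R3's payoffs gives −2q + 5 = 8q ⇒ q = 1/2.

4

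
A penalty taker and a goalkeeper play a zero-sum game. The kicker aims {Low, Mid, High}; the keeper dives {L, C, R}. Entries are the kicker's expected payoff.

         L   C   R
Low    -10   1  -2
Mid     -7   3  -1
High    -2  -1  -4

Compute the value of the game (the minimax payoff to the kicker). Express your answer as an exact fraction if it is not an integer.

-13/4

Row minima: Low → -10, Mid → -7, High → -4; maximin = -4.
Column maxima: L → -2, C → 3, R → -1; minimax = -2.
-4 ≠ -2, so there is no saddle point; optimal play is mixed.
Low is strictly dominated by Mid, so the kicker never plays it.
C is strictly dominated by L (it gives the kicker strictly more in every row), so the keeper never plays it.
On the remaining 2×2 (Mid, High vs L, R):
Let the kicker play Mid with probability p. Expected payoff against L: (-7)p + (-2)(1−p) = −5p − 2; against R: (-1)p + (-4)(1−p) = 3p − 4.
Setting these equal: −5p − 2 = 3p − 4 ⇒ −8p = -2 ⇒ p = 1/4, and the value is (-5)·(1/4) − 2 = -13/4.
For the keeper: with q = P(L), equating Mid's and High's payoffs gives −6q − 1 = 2q − 4 ⇒ q = 3/8.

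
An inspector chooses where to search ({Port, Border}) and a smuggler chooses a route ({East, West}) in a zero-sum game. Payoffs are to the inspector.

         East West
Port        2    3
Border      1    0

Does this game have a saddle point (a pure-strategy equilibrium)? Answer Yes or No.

Yes

Row minima: Port → 2, Border → 0; maximin = 2.
Column maxima: East → 2, West → 3; minimax = 2.
maximin = minimax = 2, so a saddle point exists.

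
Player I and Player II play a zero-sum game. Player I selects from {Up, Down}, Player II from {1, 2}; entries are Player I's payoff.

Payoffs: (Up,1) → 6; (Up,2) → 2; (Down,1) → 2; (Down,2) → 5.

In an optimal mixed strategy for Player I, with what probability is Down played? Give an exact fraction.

4/7

Row minima: Up → 2, Down → 2; maximin = 2.
Column maxima: 1 → 6, 2 → 5; minimax = 5.
2 ≠ 5, so there is no saddle point; optimal play is mixed.
Let Player I play Up with probability p. Expected payoff against 1: 6p + 2(1−p) = 4p + 2; against 2: 2p + 5(1−p) = −3p + 5.
Setting these equal: 4p + 2 = −3p + 5 ⇒ 7p = 3 ⇒ p = 3/7, and the value is (4)·(3/7) + 2 = 26/7.
For Player II: with q = P(1), equating Up's and Down's payoffs gives 4q + 2 = −3q + 5 ⇒ q = 3/7.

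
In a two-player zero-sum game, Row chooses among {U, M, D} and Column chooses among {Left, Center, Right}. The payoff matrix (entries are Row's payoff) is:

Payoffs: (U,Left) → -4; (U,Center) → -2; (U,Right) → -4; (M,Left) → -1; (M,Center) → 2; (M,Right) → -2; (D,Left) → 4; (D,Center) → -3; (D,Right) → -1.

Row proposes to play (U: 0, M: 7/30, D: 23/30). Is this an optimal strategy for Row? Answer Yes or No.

No

Against Left this mix gives (7/30)·(-1) + (23/30)·4 = 17/6.
Against Center this mix gives (7/30)·2 + (23/30)·(-3) = -11/6.
Against Right this mix gives (7/30)·(-2) + (23/30)·(-1) = -37/30.
Column will play Center, holding Row to -11/6. Shifting weight toward the row that does better against Center would raise this floor (the equalizing mix achieves -4/3 against both Center and Right), so the proposed strategy is not optimal.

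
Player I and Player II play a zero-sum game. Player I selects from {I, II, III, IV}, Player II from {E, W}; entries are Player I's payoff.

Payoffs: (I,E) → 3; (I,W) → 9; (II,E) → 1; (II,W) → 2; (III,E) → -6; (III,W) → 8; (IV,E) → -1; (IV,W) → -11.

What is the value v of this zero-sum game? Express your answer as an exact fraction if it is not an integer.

3

Row minima: I → 3, II → 1, III → -6, IV → -11; maximin = 3.
Column maxima: E → 3, W → 9; minimax = 3.
Since maximin = minimax = 3, there is a saddle point and the value is 3.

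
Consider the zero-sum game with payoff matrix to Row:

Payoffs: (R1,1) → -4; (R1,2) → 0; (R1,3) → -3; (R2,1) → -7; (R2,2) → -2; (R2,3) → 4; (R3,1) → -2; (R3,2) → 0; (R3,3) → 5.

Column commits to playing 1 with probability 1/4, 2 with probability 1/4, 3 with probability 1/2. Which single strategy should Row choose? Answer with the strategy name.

Expected payoff of R1: (1/4)·(-4) + (1/4)·0 + (1/2)·(-3) = -5/2.
Expected payoff of R2: (1/4)·(-7) + (1/4)·(-2) + (1/2)·4 = -1/4.
Expected payoff of R3: (1/4)·(-2) + (1/4)·0 + (1/2)·5 = 2.
The largest is 2, so Row's best response is R3.

R3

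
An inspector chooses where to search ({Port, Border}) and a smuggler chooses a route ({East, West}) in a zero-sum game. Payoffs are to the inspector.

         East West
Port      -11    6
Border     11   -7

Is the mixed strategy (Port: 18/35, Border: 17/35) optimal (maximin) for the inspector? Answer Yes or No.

Against East this mix gives (18/35)·(-11) + (17/35)·11 = -11/35.
Against West this mix gives (18/35)·6 + (17/35)·(-7) = -11/35.
All of the smuggler's active replies (East, West) yield -11/35, and no column does worse for the inspector. The mix makes the smuggler indifferent and guarantees -11/35, so it is optimal.

Yes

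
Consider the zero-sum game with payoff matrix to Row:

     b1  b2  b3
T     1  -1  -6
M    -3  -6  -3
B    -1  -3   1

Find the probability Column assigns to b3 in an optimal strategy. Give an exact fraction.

2/9

Row minima: T → -6, M → -6, B → -3; maximin = -3.
Column maxima: b1 → 1, b2 → -1, b3 → 1; minimax = -1.
-3 ≠ -1, so there is no saddle point; optimal play is mixed.
M is strictly dominated by B, so Row never plays it.
b1 is strictly dominated by b2 (it gives Row strictly more in every row), so Column never plays it.
On the remaining 2×2 (T, B vs b2, b3):
Let Row play T with probability p. Expected payoff against b2: (-1)p + (-3)(1−p) = 2p − 3; against b3: (-6)p + 1(1−p) = −7p + 1.
Setting these equal: 2p − 3 = −7p + 1 ⇒ 9p = 4 ⇒ p = 4/9, and the value is (2)·(4/9) − 3 = -19/9.
For Column: with q = P(b2), equating T's and B's payoffs gives 5q − 6 = −4q + 1 ⇒ q = 7/9.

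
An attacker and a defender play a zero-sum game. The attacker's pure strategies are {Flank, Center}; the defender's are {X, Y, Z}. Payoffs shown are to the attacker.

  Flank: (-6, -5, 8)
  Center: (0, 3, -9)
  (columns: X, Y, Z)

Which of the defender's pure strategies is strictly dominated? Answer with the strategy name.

Y

X holds the attacker's payoff strictly below Y in every row: -6 < -5, 0 < 3.
So Y is strictly dominated for the defender.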